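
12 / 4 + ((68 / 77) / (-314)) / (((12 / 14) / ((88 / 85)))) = 7057 / 2355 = 3.00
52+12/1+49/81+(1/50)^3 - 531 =-466.40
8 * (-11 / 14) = -44 / 7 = -6.29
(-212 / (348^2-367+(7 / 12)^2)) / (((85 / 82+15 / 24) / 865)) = -1732280832 / 1895093293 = -0.91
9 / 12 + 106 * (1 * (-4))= -1693 / 4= -423.25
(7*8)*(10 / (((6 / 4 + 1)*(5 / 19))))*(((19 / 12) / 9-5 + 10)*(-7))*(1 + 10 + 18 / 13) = -51562504 / 135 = -381944.47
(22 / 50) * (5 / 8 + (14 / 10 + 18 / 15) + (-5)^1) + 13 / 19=-1839 / 19000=-0.10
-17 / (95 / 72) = -1224 / 95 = -12.88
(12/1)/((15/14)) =56/5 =11.20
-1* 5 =-5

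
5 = 5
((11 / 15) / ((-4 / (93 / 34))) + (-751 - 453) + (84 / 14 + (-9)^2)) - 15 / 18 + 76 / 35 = -15938813 / 14280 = -1116.16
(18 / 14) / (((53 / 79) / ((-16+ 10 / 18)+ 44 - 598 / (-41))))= 1257601 / 15211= 82.68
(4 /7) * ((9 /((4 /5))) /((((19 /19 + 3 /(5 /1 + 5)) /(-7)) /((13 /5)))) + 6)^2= 91809 /7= 13115.57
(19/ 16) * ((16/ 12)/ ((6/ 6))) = 19/ 12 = 1.58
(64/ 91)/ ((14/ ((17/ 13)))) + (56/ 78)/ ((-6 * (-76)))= 190507/ 2832102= 0.07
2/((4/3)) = 3/2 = 1.50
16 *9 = 144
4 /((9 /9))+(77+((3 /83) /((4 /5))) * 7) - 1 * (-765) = 846.32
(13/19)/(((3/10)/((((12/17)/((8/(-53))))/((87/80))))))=-275600/28101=-9.81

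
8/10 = 4/5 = 0.80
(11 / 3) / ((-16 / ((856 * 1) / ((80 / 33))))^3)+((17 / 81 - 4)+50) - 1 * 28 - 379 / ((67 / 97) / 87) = -87128.66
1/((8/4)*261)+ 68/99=3955/5742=0.69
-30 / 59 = -0.51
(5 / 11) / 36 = 5 / 396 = 0.01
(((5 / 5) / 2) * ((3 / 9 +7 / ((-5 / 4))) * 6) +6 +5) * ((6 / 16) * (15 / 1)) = -27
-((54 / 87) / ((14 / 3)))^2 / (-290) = 729 / 11950610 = 0.00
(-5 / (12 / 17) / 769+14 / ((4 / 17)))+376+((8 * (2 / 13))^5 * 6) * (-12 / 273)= 135550555163195 / 311792554164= 434.75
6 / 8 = 3 / 4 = 0.75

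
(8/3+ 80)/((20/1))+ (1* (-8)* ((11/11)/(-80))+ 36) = 1207/30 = 40.23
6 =6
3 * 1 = 3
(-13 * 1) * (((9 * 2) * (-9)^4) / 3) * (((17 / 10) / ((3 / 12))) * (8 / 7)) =-139198176 / 35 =-3977090.74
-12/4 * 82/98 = -123/49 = -2.51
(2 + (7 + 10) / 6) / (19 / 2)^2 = 58 / 1083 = 0.05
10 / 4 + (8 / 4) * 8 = 37 / 2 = 18.50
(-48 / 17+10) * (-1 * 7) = -854 / 17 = -50.24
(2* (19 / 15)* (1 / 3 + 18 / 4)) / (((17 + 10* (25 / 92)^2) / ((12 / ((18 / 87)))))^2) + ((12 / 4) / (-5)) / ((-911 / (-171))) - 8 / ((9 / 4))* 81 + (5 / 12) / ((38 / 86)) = -7599968815987541 / 48636077563620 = -156.26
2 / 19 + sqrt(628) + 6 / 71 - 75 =-100919 / 1349 + 2*sqrt(157) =-49.75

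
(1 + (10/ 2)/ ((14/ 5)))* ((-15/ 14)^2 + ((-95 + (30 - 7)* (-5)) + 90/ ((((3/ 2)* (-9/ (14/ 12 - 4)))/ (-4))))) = -6522035/ 8232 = -792.28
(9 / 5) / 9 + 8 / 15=11 / 15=0.73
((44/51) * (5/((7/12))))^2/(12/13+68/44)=110739200/4998833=22.15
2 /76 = 1 /38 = 0.03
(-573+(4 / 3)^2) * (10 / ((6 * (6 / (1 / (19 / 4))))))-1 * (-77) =43.60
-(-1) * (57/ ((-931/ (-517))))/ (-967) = -1551/ 47383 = -0.03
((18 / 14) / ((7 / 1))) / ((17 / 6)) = 54 / 833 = 0.06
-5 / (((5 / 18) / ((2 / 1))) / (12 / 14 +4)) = -1224 / 7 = -174.86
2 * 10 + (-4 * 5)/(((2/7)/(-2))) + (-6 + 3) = 157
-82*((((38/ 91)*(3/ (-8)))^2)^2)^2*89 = -406604994301691649/ 154092348248933040128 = -0.00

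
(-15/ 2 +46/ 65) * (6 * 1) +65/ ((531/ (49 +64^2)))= 16106006/ 34515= 466.64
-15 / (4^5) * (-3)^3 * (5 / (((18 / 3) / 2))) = 675 / 1024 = 0.66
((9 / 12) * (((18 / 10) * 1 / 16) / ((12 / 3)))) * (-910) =-2457 / 128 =-19.20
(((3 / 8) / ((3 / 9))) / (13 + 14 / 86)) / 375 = 129 / 566000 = 0.00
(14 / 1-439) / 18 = -425 / 18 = -23.61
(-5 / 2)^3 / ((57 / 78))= -1625 / 76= -21.38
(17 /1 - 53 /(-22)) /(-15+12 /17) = -7259 /5346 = -1.36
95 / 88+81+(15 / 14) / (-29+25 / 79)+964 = 1046.04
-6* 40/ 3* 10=-800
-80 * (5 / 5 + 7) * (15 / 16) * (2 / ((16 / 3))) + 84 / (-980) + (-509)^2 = 9059957 / 35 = 258855.91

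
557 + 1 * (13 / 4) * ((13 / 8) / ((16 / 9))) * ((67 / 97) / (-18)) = 55314373 / 99328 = 556.89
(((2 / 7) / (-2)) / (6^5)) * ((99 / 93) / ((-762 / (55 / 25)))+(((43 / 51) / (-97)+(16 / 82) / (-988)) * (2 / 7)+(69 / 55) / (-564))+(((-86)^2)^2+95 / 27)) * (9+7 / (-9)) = -52008553607420406928151057 / 6294279510021432017088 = -8262.83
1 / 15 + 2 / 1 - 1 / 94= 2899 / 1410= 2.06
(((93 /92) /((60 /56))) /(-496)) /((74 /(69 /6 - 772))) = 10647 /544640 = 0.02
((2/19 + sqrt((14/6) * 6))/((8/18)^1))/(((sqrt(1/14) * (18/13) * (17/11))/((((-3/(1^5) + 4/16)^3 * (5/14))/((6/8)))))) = -951665/6528 - 951665 * sqrt(14)/868224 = -149.88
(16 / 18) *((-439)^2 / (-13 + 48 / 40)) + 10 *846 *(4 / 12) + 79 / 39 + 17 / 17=-80727574 / 6903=-11694.56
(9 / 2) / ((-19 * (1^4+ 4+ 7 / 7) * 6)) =-1 / 152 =-0.01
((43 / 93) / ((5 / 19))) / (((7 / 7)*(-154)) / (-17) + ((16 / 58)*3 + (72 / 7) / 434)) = 19736269 / 111320310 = 0.18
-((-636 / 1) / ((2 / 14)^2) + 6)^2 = -970820964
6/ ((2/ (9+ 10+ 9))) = 84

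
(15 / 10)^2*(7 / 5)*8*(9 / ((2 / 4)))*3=6804 / 5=1360.80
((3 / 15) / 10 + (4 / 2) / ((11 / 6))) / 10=611 / 5500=0.11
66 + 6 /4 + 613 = 1361 /2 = 680.50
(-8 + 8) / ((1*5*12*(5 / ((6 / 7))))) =0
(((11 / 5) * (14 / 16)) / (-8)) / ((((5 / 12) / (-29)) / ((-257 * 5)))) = -1721643 / 80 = -21520.54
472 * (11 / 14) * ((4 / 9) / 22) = 472 / 63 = 7.49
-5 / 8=-0.62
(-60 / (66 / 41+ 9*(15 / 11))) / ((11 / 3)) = -2460 / 2087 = -1.18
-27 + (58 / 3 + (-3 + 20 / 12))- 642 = -651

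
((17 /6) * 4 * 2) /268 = 17 /201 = 0.08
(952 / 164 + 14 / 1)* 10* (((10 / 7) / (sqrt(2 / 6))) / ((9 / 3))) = 11600* sqrt(3) / 123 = 163.35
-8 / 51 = -0.16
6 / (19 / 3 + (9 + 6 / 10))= 90 / 239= 0.38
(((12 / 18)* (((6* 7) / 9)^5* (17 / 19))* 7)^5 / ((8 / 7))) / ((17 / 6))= 20815670896389534110.32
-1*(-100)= 100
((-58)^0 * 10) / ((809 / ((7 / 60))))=7 / 4854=0.00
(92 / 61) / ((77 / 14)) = 0.27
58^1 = 58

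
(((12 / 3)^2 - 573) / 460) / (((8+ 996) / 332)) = -46231 / 115460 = -0.40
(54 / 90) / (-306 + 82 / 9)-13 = -13.00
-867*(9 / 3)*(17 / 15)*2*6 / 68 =-2601 / 5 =-520.20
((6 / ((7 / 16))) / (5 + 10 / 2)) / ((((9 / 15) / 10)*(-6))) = -80 / 21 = -3.81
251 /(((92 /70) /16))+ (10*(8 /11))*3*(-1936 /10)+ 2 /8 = -107465 /92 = -1168.10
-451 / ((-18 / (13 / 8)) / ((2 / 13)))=451 / 72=6.26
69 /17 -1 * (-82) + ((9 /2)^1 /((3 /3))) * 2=1616 /17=95.06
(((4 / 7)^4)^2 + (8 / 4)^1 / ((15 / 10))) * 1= 23255812 / 17294403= 1.34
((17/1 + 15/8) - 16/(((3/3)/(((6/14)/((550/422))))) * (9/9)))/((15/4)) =209651/57750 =3.63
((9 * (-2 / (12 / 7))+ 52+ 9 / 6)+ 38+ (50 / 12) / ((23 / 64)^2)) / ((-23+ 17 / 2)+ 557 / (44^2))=-347990192 / 43666305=-7.97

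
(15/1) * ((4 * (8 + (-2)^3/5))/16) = 24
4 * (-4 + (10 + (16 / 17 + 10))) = 1152 / 17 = 67.76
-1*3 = -3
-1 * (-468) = 468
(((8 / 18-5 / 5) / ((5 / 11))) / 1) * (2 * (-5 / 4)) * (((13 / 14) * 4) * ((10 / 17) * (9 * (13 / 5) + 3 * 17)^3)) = 2749383.85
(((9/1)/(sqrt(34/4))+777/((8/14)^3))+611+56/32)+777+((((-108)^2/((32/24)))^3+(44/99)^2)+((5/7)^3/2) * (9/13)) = 669462610549.40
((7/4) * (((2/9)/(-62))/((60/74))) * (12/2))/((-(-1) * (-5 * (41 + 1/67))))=17353/76669200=0.00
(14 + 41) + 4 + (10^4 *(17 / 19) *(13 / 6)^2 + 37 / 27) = 21578470 / 513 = 42063.29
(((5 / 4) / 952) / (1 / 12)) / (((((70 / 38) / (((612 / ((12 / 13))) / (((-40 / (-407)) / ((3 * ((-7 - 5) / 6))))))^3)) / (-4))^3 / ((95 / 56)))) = 3433598165880949318745720990368221216320151610544020483257 / 43025920000000000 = 79803015621303375238593870000000000000000.00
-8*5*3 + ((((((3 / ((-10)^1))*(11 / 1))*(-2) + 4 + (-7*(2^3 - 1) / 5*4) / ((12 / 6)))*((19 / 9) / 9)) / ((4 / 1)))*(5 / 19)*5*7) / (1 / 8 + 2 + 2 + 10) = -122390 / 1017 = -120.34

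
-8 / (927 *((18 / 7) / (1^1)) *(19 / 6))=-56 / 52839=-0.00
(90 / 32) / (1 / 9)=405 / 16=25.31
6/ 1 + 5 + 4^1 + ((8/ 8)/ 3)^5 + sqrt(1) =3889/ 243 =16.00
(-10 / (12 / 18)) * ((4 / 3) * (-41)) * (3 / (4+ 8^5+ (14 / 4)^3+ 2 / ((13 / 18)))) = 51168 / 682607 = 0.07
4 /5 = 0.80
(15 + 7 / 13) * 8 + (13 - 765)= -8160 / 13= -627.69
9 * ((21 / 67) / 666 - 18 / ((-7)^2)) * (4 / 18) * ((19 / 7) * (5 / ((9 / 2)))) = -50803910 / 22958019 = -2.21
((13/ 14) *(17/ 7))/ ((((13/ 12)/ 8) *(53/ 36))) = 29376/ 2597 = 11.31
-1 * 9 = -9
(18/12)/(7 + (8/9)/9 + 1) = 243/1312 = 0.19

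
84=84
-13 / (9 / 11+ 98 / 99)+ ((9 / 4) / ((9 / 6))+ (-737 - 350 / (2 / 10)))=-892383 / 358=-2492.69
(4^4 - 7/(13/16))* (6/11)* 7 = 135072/143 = 944.56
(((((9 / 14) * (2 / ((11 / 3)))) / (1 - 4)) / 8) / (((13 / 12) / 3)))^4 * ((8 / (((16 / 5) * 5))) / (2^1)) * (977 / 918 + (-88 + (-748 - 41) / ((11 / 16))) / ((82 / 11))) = -9882683744733 / 89573399652953216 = -0.00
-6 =-6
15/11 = 1.36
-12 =-12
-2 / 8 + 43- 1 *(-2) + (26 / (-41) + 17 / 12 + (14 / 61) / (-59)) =40308955 / 885354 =45.53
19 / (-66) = -19 / 66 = -0.29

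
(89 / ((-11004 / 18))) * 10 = -1335 / 917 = -1.46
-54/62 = -27/31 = -0.87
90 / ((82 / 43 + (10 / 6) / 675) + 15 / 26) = 40751100 / 1125803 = 36.20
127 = 127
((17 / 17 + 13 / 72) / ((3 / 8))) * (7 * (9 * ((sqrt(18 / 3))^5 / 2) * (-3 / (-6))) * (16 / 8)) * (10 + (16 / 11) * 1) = 100166.32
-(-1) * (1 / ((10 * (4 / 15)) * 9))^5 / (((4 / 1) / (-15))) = -5 / 10616832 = -0.00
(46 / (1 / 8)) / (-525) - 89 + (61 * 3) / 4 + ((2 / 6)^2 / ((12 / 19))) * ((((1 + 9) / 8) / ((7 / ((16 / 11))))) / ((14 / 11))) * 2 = -5805211 / 132300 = -43.88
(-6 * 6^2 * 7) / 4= -378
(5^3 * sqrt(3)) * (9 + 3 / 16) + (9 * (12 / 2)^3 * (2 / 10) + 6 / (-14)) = 13593 / 35 + 18375 * sqrt(3) / 16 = 2377.52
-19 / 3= -6.33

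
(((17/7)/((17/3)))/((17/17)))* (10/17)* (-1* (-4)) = 120/119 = 1.01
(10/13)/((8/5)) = 25/52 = 0.48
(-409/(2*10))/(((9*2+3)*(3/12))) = -3.90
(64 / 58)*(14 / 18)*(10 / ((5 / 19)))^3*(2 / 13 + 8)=1302880768 / 3393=383990.80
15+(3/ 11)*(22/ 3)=17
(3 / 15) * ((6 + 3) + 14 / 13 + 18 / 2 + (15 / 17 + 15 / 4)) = 20959 / 4420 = 4.74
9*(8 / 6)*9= 108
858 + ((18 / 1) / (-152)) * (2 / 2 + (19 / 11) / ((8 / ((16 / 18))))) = 358585 / 418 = 857.86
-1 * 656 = -656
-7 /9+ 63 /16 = 455 /144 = 3.16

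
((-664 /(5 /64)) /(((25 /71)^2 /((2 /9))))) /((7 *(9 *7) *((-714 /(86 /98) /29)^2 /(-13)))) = 2165264793126656 /3795418873378125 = 0.57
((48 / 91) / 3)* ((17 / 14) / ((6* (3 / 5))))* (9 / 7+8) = 1700 / 3087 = 0.55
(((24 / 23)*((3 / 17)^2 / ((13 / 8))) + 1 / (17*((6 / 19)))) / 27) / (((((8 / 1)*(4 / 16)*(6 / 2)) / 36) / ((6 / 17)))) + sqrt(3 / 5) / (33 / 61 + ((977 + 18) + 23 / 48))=2928*sqrt(15) / 14581735 + 213890 / 13220883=0.02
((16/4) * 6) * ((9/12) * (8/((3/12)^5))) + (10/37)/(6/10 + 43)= 594690073/4033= 147456.01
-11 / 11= -1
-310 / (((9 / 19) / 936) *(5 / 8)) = -980096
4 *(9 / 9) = 4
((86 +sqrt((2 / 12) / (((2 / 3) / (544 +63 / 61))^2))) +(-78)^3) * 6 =-2846796 +99741 * sqrt(6) / 122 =-2844793.42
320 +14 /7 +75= 397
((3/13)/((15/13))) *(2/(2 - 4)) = -1/5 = -0.20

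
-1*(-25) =25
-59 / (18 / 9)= -29.50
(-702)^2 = 492804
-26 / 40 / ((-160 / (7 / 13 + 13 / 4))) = 197 / 12800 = 0.02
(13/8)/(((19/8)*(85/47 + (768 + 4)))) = 0.00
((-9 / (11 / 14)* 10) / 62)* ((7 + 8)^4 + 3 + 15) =-31905090 / 341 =-93563.31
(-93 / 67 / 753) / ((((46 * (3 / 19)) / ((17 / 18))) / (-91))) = 911183 / 41773428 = 0.02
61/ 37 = 1.65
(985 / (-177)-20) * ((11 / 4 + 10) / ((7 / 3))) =-230775 / 1652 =-139.69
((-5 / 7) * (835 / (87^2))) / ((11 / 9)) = -4175 / 64757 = -0.06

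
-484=-484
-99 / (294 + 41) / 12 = -33 / 1340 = -0.02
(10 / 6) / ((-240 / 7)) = -0.05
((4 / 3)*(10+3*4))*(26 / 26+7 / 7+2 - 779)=-22733.33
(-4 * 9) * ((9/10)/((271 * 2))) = -81/1355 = -0.06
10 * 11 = 110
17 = 17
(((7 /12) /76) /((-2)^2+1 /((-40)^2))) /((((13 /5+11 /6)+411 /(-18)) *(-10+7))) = 875 /25175133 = 0.00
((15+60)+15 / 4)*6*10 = 4725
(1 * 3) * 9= 27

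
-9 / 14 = -0.64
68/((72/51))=289/6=48.17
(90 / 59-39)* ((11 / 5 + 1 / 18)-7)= 314699 / 1770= 177.80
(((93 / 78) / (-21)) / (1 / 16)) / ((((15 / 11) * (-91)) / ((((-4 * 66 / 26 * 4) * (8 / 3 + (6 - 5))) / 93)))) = -170368 / 14533155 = -0.01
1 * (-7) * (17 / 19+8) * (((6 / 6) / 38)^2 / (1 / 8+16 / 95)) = -11830 / 80503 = -0.15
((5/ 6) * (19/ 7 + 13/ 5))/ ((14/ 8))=2.53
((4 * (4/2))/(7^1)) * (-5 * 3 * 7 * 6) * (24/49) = -17280/49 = -352.65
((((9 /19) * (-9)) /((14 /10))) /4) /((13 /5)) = -2025 /6916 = -0.29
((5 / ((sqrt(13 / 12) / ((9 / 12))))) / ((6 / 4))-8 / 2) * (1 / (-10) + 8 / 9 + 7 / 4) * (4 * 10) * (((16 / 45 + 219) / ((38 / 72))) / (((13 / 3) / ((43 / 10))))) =-3103600336 / 18525 + 775900084 * sqrt(39) / 48165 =-66933.80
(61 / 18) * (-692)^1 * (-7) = 16415.78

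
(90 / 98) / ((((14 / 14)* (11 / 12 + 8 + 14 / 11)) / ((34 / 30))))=6732 / 65905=0.10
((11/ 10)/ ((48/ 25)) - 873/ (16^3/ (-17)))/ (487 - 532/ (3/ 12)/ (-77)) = 567193/ 69562368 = 0.01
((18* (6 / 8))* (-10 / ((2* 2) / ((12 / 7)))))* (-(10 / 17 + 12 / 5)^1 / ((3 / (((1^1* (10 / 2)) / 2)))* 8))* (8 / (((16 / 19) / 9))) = 2931795 / 1904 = 1539.81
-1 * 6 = -6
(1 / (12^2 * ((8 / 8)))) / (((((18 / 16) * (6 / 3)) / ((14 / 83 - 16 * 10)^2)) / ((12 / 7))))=6518028 / 48223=135.16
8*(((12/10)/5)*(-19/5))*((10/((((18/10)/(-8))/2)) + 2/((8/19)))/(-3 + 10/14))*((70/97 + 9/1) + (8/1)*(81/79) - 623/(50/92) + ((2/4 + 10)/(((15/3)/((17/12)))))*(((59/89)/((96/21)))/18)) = 35714491343850160751/117850809600000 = 303048.33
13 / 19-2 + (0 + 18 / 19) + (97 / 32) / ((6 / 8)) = 1675 / 456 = 3.67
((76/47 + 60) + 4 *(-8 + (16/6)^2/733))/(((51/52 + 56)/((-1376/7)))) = -657924646912/6430933719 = -102.31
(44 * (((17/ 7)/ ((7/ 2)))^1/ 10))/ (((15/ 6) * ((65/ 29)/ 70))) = 86768/ 2275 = 38.14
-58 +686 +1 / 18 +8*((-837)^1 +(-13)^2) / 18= 1987 / 6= 331.17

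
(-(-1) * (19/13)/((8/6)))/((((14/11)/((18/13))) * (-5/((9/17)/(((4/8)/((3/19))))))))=-8019/201110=-0.04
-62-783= -845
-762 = -762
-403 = -403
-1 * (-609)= 609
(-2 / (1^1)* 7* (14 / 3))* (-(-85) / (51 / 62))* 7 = -425320 / 9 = -47257.78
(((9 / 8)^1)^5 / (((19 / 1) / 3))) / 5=177147 / 3112960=0.06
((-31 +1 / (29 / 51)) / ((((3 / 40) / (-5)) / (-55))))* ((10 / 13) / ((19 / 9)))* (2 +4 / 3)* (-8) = 1041798.13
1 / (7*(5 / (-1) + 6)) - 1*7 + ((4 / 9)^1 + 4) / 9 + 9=1495 / 567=2.64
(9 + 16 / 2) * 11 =187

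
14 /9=1.56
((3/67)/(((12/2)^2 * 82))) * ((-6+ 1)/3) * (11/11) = -5/197784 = -0.00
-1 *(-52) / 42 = 26 / 21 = 1.24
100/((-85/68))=-80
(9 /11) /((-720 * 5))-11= -48401 /4400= -11.00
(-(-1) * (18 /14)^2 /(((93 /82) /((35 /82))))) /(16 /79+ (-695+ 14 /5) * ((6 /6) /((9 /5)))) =-19197 /11860135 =-0.00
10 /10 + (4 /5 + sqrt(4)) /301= 217 /215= 1.01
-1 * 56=-56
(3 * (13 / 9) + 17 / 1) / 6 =32 / 9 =3.56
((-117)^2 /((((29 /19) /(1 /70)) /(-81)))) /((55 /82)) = -863762211 /55825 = -15472.68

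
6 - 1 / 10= 59 / 10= 5.90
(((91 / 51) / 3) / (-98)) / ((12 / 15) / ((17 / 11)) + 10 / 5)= -65 / 26964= -0.00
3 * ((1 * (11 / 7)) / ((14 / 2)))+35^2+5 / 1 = 60303 / 49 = 1230.67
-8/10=-4/5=-0.80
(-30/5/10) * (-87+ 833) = -2238/5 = -447.60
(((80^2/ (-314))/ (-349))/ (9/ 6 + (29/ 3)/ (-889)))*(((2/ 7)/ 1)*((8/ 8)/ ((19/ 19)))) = 4876800/ 435220799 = 0.01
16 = 16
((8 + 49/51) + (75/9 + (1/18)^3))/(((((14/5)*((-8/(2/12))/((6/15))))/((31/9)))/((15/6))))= -265766875/599622912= -0.44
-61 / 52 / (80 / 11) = -671 / 4160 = -0.16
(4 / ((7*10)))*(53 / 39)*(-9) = -318 / 455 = -0.70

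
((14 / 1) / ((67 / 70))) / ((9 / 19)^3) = 137.62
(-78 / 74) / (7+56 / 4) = -13 / 259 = -0.05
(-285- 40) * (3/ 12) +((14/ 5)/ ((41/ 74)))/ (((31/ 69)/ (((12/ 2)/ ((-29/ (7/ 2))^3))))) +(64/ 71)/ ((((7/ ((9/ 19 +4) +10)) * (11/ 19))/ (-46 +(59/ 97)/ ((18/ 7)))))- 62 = -78194957496856951/ 268992500682780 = -290.70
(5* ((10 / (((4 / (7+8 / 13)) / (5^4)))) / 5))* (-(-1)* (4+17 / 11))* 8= 6862500 / 13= 527884.62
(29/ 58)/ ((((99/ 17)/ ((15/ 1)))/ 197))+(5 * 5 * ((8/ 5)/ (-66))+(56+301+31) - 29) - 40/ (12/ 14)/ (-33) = 121477/ 198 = 613.52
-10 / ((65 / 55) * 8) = -55 / 52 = -1.06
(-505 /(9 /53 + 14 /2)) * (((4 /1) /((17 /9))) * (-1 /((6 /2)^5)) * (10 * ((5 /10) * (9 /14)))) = 26765 /13566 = 1.97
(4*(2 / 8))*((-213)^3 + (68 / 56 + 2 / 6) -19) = -405871807 / 42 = -9663614.45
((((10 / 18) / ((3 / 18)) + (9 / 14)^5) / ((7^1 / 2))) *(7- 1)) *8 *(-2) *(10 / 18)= -55553870 / 1058841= -52.47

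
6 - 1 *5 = 1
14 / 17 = 0.82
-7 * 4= -28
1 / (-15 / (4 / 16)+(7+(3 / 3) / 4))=-4 / 211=-0.02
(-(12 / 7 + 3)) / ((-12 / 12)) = 33 / 7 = 4.71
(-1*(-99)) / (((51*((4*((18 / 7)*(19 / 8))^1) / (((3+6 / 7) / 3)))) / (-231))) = -7623 / 323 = -23.60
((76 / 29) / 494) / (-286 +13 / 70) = -140 / 7542639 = -0.00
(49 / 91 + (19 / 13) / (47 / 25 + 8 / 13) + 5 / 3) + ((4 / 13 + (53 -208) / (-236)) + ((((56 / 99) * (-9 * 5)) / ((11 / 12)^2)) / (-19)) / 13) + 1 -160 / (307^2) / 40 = 86783787946753343 / 17791225798458684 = 4.88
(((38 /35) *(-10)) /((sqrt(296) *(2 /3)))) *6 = -171 *sqrt(74) /259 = -5.68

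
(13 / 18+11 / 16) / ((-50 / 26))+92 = 328561 / 3600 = 91.27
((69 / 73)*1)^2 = 4761 / 5329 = 0.89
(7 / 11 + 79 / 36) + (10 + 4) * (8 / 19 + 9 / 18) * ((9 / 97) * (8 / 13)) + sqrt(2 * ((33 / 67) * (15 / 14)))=3 * sqrt(25795) / 469 + 33843479 / 9487764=4.59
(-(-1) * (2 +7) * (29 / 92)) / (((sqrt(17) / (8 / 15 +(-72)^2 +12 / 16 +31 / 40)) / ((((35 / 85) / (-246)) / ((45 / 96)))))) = -126332381 * sqrt(17) / 40879050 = -12.74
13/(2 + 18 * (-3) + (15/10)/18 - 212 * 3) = -12/635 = -0.02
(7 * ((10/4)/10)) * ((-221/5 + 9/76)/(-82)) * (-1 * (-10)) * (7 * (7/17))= 5745593/211888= 27.12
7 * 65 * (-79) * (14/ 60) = -8387.17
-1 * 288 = -288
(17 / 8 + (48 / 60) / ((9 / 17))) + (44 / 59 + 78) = 1749791 / 21240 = 82.38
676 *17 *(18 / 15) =68952 / 5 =13790.40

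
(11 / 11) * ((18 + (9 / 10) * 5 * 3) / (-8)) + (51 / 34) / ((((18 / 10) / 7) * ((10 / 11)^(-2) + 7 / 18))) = -6657 / 23024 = -0.29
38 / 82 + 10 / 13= 657 / 533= 1.23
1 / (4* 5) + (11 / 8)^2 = 1.94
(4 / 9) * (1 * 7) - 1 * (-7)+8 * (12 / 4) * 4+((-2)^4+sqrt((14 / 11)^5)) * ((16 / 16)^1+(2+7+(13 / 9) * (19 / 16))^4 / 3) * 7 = 1944718043719927 * sqrt(154) / 429229228032+39696678185383 / 80621568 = 548607.63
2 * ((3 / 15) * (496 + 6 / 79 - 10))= 15360 / 79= 194.43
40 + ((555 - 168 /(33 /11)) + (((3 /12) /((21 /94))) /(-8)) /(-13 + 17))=724369 /1344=538.97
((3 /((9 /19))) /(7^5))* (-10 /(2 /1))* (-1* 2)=0.00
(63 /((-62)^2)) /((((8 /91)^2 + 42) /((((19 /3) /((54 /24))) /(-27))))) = -0.00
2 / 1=2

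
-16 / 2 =-8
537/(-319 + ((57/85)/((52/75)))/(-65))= -6171204/3666119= -1.68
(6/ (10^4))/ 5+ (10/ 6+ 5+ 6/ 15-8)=-0.93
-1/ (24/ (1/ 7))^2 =-1/ 28224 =-0.00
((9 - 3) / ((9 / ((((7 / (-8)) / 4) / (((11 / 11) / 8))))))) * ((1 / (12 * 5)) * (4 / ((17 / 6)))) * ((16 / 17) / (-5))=112 / 21675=0.01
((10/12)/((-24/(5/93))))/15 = -5/40176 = -0.00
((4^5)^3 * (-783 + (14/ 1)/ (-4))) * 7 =-5911485612032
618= 618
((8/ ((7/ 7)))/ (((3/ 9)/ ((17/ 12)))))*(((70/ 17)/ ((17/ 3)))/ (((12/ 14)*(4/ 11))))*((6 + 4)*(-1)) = -13475/ 17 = -792.65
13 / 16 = 0.81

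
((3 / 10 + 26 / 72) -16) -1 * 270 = -285.34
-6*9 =-54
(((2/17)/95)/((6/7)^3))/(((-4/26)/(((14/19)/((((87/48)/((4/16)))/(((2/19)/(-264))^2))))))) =-0.00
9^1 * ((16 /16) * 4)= 36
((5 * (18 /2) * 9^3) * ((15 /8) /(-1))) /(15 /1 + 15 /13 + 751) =-6396975 /79784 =-80.18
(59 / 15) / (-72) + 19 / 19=1021 / 1080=0.95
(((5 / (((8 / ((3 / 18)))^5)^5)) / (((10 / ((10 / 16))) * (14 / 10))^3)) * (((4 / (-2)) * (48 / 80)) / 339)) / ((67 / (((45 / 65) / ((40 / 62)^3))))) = -29791 / 528067050334967042940781544012016317066744882754748416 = -0.00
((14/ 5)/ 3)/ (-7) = -2/ 15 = -0.13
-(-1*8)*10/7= 80/7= 11.43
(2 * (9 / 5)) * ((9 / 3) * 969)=52326 / 5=10465.20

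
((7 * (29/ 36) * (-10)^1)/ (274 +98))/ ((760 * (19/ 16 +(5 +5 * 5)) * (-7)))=29/ 31742388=0.00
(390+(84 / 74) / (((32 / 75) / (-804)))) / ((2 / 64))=-2070840 / 37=-55968.65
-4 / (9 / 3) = -4 / 3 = -1.33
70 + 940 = 1010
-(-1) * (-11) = -11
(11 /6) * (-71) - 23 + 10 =-859 /6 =-143.17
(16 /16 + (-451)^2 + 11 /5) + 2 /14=7119152 /35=203404.34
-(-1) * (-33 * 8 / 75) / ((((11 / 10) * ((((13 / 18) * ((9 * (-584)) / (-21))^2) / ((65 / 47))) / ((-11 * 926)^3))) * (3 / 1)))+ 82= 25892747327870 / 751389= 34459843.47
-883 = -883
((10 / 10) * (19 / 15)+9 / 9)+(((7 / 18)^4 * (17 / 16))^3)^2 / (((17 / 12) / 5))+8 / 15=26194300665380765591209668497395470377 / 9355107378064398850036337968246947840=2.80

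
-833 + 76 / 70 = -29117 / 35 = -831.91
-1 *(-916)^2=-839056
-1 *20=-20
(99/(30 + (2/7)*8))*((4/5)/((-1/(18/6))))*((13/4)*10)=-27027/113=-239.18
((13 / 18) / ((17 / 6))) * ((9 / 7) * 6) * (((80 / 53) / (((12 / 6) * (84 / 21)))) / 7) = 2340 / 44149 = 0.05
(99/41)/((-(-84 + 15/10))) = 6/205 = 0.03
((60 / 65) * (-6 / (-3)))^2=576 / 169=3.41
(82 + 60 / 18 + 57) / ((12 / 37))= 15799 / 36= 438.86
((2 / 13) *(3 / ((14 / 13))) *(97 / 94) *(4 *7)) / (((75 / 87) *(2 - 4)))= -8439 / 1175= -7.18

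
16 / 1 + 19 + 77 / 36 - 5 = 1157 / 36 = 32.14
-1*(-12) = 12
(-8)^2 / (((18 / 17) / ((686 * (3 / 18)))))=186592 / 27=6910.81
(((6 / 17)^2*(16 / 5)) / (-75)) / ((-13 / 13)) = 192 / 36125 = 0.01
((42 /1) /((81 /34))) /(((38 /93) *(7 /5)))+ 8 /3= 33.49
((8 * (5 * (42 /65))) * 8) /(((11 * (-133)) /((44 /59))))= -1536 /14573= -0.11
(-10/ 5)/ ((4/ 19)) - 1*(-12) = 2.50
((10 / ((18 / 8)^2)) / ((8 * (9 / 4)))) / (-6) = -0.02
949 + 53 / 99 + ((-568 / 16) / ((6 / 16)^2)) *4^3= -167276 / 11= -15206.91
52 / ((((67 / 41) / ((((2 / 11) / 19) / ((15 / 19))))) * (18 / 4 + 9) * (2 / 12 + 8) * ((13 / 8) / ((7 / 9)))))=0.00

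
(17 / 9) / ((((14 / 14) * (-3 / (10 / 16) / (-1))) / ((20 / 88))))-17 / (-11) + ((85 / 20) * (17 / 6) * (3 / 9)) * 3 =64991 / 4752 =13.68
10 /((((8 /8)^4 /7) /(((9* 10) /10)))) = 630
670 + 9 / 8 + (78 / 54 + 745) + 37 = 104729 / 72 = 1454.57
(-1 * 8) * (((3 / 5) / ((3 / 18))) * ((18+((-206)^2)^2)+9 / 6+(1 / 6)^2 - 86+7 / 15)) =-1296586101596 / 25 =-51863444063.84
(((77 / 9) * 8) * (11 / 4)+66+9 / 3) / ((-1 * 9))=-2315 / 81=-28.58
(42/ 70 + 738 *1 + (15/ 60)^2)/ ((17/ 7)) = 413651/ 1360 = 304.16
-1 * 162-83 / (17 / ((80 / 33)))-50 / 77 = -685204 / 3927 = -174.49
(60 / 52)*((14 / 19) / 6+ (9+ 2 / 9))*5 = 39950 / 741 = 53.91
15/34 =0.44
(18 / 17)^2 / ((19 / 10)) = 3240 / 5491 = 0.59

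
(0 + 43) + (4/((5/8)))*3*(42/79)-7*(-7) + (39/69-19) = 761076/9085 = 83.77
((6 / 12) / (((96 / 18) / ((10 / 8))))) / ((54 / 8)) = 5 / 288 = 0.02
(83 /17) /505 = 83 /8585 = 0.01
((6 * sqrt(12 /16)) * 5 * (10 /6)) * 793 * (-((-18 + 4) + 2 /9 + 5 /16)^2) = -74536468825 * sqrt(3) /20736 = -6225933.21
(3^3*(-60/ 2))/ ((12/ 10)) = -675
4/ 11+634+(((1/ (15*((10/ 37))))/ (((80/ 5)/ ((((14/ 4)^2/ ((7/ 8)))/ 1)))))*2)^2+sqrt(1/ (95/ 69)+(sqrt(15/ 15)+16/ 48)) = sqrt(167295)/ 285+2512817891/ 3960000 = 635.99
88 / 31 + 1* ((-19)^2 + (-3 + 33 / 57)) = 212875 / 589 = 361.42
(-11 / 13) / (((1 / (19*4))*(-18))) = 418 / 117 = 3.57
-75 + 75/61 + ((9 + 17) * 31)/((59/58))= 2586128/3599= 718.57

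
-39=-39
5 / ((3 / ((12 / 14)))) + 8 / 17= 226 / 119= 1.90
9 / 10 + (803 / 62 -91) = -11958 / 155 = -77.15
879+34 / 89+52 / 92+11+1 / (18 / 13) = 32854453 / 36846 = 891.67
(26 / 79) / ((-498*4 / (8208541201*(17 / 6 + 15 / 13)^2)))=-793938313501921 / 36824112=-21560284.02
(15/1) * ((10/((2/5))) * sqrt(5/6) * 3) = 375 * sqrt(30)/2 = 1026.98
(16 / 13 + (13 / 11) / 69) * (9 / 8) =1.40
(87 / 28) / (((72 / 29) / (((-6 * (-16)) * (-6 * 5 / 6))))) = -4205 / 7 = -600.71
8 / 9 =0.89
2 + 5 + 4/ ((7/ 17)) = 117/ 7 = 16.71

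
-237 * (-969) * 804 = 184641012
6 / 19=0.32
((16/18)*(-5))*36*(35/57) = -98.25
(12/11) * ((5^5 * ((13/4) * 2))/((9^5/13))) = 1056250/216513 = 4.88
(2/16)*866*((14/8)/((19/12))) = 9093/76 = 119.64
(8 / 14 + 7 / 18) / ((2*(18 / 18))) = 121 / 252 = 0.48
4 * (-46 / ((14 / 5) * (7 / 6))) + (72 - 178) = -7954 / 49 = -162.33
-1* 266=-266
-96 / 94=-48 / 47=-1.02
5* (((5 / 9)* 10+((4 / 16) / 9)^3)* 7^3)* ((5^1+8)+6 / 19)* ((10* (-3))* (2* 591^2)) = -21823468442435275 / 8208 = -2658804634799.62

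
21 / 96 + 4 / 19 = 261 / 608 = 0.43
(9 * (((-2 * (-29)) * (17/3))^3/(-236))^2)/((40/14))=100503122674126543/1409805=71288669478.49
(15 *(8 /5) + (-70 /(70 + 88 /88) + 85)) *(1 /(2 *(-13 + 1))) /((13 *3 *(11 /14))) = -53683 /365508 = -0.15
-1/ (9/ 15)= -5/ 3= -1.67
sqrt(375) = 5 *sqrt(15) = 19.36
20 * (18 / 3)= 120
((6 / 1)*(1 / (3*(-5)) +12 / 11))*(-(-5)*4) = 1352 / 11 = 122.91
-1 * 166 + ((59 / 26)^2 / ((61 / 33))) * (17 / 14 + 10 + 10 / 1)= -61715183 / 577304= -106.90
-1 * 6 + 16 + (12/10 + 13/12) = 737/60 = 12.28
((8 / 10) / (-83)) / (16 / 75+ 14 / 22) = -660 / 58183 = -0.01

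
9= 9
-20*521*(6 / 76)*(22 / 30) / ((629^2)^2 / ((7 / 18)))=-0.00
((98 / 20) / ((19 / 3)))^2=21609 / 36100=0.60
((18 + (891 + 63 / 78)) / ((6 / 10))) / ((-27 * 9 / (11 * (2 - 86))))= 6071450 / 1053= 5765.86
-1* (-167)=167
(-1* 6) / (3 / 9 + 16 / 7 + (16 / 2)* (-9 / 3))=126 / 449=0.28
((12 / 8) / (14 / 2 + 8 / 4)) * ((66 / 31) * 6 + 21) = 349 / 62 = 5.63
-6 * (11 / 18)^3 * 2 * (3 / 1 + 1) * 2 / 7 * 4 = -21296 / 1701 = -12.52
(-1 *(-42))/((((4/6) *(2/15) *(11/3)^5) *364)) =32805/16749304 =0.00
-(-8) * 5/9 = 40/9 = 4.44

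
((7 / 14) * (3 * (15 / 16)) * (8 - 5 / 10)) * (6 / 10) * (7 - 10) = -1215 / 64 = -18.98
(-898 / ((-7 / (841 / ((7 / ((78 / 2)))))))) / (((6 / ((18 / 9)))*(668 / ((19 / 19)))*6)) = 4908917 / 98196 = 49.99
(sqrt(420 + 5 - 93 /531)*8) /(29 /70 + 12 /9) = 560*sqrt(13309338) /21653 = 94.35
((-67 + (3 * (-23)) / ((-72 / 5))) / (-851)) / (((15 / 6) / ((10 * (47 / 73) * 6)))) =70171 / 62123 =1.13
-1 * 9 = -9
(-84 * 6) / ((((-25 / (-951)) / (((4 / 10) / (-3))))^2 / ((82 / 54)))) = -19688.34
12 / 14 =6 / 7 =0.86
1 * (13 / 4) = 13 / 4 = 3.25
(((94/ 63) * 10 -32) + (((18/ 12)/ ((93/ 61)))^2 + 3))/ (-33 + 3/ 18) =3175205/ 7951314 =0.40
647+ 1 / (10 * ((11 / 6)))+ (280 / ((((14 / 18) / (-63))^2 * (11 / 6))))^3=6695884639617389266148 / 6655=1006143446974814314.97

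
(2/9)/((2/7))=7/9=0.78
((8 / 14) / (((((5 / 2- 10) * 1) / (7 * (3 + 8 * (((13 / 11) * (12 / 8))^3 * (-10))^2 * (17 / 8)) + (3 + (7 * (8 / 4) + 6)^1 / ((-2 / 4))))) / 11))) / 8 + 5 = -10466456340959 / 270565680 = -38683.61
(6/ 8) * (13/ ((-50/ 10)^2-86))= -39/ 244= -0.16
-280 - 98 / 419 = -117418 / 419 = -280.23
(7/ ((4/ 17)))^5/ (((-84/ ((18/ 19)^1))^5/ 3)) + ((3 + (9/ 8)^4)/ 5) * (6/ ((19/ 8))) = 938090104371/ 405684060160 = 2.31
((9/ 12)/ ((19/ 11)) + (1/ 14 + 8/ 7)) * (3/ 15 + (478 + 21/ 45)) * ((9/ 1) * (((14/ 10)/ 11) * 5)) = 944529/ 209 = 4519.28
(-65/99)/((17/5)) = -325/1683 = -0.19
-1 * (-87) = 87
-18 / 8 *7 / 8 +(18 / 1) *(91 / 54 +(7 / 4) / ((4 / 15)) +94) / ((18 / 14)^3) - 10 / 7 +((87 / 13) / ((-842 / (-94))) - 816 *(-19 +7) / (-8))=-360.70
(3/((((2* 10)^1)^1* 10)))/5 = 3/1000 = 0.00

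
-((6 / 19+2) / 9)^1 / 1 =-0.26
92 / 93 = 0.99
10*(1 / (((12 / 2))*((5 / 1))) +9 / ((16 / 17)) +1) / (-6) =-2543 / 144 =-17.66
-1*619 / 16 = -619 / 16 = -38.69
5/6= 0.83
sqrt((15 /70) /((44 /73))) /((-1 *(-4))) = sqrt(33726) /1232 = 0.15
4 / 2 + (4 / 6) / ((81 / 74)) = 2.61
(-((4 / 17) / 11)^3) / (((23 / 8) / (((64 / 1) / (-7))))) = 32768 / 1052811683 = 0.00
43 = 43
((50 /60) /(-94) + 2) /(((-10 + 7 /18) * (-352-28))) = 3369 /6179560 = 0.00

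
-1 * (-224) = 224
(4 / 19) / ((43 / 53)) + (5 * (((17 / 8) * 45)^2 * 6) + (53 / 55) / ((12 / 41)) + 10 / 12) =1183387758763 / 4313760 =274328.60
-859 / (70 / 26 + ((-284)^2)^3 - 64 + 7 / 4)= -44668 / 27284335672898535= -0.00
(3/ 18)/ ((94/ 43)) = 43/ 564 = 0.08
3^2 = 9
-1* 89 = -89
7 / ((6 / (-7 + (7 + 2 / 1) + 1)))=7 / 2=3.50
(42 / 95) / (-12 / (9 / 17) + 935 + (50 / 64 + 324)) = 4032 / 11282485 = 0.00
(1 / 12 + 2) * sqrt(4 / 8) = 25 * sqrt(2) / 24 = 1.47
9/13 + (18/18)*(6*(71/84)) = 5.76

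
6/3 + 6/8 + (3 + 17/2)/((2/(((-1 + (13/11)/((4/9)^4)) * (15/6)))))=9546807/22528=423.78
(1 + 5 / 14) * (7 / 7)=19 / 14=1.36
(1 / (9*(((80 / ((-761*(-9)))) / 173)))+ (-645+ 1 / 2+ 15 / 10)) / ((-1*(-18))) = 80213 / 1440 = 55.70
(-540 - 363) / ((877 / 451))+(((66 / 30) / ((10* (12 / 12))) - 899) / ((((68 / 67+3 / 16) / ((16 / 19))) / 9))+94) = -6035.43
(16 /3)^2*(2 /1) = 56.89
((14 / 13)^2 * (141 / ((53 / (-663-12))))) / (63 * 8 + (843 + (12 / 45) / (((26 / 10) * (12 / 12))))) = -55962900 / 36197993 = -1.55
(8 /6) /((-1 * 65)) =-4 /195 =-0.02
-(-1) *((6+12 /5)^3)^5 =2232232135326160725639168 /30517578125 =73145782610367.63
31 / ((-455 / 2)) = -62 / 455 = -0.14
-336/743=-0.45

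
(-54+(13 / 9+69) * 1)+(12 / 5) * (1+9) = 364 / 9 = 40.44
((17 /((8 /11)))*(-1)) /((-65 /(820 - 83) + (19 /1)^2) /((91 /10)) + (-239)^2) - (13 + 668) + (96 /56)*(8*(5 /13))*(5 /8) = -111257279952475 /164168026568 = -677.70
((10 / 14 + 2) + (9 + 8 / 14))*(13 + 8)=258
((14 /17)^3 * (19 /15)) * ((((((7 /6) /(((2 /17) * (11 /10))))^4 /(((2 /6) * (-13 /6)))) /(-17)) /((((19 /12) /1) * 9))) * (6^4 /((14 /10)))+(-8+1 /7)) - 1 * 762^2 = -1559545564470052 /2805318087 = -555924.68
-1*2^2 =-4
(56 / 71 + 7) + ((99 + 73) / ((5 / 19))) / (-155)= 196547 / 55025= 3.57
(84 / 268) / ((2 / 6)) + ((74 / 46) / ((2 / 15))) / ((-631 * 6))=3644881 / 3889484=0.94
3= 3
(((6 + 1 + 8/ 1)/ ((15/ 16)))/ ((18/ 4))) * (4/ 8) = 16/ 9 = 1.78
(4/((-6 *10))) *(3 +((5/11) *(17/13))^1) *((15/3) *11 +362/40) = -109739/7150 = -15.35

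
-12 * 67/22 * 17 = -6834/11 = -621.27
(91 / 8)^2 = 8281 / 64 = 129.39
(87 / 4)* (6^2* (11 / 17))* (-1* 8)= -68904 / 17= -4053.18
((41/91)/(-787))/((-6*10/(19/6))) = 779/25782120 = 0.00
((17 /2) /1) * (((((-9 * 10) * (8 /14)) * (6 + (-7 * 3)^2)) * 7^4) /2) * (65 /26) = -586452825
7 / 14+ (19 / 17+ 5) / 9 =361 / 306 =1.18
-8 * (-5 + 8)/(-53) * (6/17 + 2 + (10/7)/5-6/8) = 5394/6307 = 0.86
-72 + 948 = 876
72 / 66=12 / 11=1.09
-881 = -881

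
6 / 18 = 1 / 3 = 0.33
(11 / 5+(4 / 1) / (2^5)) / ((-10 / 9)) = -837 / 400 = -2.09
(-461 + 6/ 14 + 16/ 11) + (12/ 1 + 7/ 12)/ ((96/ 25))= -40434829/ 88704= -455.84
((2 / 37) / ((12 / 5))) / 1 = 5 / 222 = 0.02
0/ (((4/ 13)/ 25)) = 0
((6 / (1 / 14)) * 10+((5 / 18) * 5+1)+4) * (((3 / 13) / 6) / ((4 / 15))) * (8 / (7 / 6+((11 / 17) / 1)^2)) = 22014575 / 35737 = 616.02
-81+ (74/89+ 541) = 41014/89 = 460.83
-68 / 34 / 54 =-1 / 27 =-0.04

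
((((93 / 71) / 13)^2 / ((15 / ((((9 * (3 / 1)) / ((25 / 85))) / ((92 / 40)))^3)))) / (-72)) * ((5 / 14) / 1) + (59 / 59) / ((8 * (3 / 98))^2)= 16.46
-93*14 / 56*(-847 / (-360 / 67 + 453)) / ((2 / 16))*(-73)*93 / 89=-23886675582 / 889733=-26847.02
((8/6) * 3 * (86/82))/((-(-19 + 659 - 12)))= -43/6437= -0.01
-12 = -12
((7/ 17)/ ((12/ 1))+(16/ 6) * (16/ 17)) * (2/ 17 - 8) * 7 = -140.38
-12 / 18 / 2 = -1 / 3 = -0.33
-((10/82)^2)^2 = -625/2825761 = -0.00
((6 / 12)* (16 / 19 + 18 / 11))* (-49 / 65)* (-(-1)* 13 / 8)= -1.52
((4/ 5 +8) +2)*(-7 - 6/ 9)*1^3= -414/ 5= -82.80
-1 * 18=-18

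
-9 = -9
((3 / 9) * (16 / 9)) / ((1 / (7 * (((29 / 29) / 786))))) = 56 / 10611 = 0.01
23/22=1.05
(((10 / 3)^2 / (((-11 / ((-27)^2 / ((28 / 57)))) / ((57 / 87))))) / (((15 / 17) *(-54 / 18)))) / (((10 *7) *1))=5.30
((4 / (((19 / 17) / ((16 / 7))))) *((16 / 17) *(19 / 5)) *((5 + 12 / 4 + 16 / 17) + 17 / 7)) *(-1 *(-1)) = 1385472 / 4165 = 332.65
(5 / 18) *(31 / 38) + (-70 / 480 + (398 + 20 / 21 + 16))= 7948715 / 19152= 415.03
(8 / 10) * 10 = 8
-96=-96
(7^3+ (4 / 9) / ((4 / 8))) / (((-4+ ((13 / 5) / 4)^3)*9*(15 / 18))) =-9904000 / 804681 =-12.31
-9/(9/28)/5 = -28/5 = -5.60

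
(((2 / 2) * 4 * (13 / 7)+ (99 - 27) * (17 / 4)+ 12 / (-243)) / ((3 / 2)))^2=43647.34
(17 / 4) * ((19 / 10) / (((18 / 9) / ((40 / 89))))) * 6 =10.89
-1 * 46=-46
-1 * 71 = -71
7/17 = 0.41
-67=-67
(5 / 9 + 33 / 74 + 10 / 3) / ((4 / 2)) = 2887 / 1332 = 2.17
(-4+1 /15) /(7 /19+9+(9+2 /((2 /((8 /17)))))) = -19057 /91275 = -0.21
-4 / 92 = -1 / 23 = -0.04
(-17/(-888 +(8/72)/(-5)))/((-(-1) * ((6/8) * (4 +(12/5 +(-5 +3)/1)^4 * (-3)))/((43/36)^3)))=4223809375/380963238336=0.01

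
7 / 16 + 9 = 151 / 16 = 9.44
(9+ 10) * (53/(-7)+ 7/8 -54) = -64581/56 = -1153.23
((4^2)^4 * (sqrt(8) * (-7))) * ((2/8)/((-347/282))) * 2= 129368064 * sqrt(2)/347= 527245.16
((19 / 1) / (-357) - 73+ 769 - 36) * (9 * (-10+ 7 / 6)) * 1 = -12486853 / 238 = -52465.77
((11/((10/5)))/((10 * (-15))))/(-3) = 0.01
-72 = -72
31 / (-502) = -0.06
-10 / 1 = -10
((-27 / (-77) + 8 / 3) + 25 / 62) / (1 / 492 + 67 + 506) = 4017098 / 672935879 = 0.01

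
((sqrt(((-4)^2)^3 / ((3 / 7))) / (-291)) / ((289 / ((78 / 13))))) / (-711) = 0.00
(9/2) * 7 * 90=2835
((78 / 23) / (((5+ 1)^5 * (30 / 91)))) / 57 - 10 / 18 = -28316417 / 50971680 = -0.56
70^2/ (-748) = -1225/ 187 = -6.55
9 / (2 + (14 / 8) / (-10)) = 4.93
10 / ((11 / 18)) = 180 / 11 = 16.36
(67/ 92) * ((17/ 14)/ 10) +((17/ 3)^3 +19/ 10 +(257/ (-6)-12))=44902097/ 347760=129.12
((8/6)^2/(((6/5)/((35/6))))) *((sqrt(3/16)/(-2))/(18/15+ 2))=-875 *sqrt(3)/2592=-0.58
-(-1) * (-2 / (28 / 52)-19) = -159 / 7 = -22.71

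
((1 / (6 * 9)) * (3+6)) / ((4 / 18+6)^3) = 243 / 351232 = 0.00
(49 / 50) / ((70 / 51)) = 357 / 500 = 0.71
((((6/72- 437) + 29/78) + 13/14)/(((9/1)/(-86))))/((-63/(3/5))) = -20454799/515970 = -39.64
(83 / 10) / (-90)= -83 / 900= -0.09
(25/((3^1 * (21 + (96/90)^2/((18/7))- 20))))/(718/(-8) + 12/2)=-13500/195707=-0.07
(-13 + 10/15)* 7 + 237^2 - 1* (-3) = 168257/3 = 56085.67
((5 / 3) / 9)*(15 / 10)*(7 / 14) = 0.14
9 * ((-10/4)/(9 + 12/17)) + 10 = 7.68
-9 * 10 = -90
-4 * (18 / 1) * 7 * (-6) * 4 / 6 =2016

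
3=3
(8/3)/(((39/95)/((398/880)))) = 3781/1287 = 2.94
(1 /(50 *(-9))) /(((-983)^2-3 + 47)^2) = -1 /420209760100050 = -0.00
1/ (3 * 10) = 1/ 30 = 0.03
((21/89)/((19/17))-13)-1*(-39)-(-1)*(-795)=-1300022/1691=-768.79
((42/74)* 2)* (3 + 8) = 462/37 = 12.49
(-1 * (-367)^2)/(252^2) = -134689/63504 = -2.12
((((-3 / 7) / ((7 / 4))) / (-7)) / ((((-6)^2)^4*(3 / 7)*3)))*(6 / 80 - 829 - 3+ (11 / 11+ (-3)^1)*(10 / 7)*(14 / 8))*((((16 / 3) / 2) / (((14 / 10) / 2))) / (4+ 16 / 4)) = -11159 / 1728324864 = -0.00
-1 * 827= -827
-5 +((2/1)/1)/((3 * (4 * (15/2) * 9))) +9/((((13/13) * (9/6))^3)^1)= -944/405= -2.33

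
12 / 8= 3 / 2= 1.50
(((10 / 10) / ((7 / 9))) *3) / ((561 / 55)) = 45 / 119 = 0.38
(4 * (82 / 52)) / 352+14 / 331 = 45603 / 757328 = 0.06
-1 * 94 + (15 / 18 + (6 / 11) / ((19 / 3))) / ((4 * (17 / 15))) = -2666091 / 28424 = -93.80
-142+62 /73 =-141.15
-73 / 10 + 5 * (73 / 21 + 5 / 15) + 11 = 22.75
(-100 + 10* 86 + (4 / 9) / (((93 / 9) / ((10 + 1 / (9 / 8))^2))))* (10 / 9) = 57634960 / 67797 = 850.11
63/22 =2.86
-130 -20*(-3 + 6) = -190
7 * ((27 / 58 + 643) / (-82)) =-261247 / 4756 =-54.93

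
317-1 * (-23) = 340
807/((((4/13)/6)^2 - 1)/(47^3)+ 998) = 127437229881/157598951917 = 0.81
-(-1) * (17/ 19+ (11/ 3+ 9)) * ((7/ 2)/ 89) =5411/ 10146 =0.53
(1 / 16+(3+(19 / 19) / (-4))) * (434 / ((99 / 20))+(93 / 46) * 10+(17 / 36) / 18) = 88464505 / 291456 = 303.53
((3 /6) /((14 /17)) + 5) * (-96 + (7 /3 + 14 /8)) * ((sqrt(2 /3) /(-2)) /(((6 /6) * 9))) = 23.38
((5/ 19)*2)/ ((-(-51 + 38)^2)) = -10/ 3211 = -0.00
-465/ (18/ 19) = -2945/ 6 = -490.83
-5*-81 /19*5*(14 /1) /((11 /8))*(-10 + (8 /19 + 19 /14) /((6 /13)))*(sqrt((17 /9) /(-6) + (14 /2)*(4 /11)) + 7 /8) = -7358250*sqrt(3498) /43681-46356975 /7942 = -15799.98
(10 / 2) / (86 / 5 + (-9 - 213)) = -25 / 1024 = -0.02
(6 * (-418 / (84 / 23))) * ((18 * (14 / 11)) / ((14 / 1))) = -7866 / 7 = -1123.71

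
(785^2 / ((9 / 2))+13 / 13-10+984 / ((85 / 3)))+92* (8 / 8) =104848313 / 765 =137056.62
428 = 428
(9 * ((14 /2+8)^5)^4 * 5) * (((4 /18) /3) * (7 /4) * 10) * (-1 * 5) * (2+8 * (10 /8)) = -1163839855527877807617187500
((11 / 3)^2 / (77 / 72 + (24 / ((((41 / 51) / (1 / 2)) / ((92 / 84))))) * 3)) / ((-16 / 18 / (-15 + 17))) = -625086 / 1035571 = -0.60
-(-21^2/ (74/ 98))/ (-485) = -21609/ 17945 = -1.20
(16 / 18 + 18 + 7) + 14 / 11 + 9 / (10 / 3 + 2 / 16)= 244571 / 8217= 29.76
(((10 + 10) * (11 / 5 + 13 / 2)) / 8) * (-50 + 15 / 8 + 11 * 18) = 104313 / 32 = 3259.78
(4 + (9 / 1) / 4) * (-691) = -17275 / 4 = -4318.75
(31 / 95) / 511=31 / 48545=0.00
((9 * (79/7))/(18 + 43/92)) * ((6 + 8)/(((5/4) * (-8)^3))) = -16353/135920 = -0.12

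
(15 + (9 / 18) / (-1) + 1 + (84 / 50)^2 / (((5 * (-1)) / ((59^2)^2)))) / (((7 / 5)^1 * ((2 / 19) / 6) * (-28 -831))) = 2436747305781 / 7516250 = 324197.21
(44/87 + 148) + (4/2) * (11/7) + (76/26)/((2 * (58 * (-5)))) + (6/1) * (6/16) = 24367507/158340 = 153.89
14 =14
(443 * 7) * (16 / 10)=24808 / 5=4961.60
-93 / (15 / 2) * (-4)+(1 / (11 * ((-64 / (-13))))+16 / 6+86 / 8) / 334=175083059 / 3527040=49.64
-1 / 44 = -0.02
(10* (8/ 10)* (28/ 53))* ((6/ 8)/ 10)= 84/ 265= 0.32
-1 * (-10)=10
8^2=64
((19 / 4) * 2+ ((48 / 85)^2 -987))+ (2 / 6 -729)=-73948501 / 43350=-1705.85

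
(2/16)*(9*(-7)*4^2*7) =-882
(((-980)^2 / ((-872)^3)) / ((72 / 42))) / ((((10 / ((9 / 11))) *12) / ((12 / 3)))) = -84035 / 3646801664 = -0.00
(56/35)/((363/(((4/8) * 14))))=56/1815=0.03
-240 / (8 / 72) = -2160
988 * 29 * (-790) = -22635080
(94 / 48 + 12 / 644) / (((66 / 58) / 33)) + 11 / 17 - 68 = -658253 / 65688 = -10.02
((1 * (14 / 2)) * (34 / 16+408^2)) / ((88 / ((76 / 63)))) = 25302851 / 1584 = 15974.02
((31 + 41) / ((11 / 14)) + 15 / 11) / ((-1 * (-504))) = 0.18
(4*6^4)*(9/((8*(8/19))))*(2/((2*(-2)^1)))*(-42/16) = 290871/16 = 18179.44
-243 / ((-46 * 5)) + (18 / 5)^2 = 16119 / 1150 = 14.02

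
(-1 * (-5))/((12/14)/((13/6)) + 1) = 455/127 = 3.58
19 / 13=1.46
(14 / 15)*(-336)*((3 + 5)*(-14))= 175616 / 5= 35123.20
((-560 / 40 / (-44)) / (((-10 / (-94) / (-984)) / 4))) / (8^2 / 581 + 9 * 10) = -188090616 / 1439735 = -130.64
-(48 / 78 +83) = -1087 / 13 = -83.62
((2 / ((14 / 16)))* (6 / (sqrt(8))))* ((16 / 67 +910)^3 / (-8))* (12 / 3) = -2721897046383072* sqrt(2) / 2105341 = -1828370662.22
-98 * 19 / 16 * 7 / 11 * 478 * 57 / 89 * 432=-9588357828 / 979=-9794032.51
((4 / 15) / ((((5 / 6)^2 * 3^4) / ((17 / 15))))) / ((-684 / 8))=-544 / 8656875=-0.00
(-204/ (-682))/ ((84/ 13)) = 221/ 4774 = 0.05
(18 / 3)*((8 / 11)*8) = 384 / 11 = 34.91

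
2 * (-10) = -20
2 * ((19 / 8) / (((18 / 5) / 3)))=95 / 24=3.96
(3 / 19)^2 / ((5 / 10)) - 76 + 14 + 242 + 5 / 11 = 716783 / 3971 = 180.50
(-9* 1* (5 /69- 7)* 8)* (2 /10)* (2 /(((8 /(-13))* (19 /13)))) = -484692 /2185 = -221.83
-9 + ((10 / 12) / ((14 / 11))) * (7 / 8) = -809 / 96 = -8.43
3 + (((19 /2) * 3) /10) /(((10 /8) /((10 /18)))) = 4.27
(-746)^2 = 556516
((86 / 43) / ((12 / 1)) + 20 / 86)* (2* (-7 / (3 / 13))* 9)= -9373 / 43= -217.98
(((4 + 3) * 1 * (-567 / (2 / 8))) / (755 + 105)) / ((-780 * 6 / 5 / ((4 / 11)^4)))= 14112 / 40921595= 0.00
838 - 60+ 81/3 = 805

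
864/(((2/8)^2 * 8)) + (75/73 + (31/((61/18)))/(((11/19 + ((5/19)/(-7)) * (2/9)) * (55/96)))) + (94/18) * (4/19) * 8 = 50509723632833/28604357595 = 1765.81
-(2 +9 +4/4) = -12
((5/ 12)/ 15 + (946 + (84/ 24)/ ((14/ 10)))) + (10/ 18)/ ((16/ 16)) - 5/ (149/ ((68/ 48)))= 424219/ 447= 949.04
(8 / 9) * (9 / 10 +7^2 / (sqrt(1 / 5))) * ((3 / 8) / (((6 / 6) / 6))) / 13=9 / 65 +98 * sqrt(5) / 13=16.99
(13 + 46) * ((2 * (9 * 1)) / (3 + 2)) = 1062 / 5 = 212.40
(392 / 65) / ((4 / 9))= 882 / 65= 13.57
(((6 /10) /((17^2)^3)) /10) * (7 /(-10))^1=-21 /12068784500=-0.00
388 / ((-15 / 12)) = -1552 / 5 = -310.40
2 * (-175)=-350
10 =10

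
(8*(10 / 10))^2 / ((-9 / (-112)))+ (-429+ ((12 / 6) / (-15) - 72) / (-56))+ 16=484763 / 1260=384.73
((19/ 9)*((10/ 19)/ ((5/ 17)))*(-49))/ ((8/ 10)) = -4165/ 18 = -231.39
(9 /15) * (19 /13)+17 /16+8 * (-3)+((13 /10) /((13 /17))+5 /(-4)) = -4495 /208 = -21.61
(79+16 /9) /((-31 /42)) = -10178 /93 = -109.44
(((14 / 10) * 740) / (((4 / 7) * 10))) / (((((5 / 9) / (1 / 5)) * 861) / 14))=5439 / 5125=1.06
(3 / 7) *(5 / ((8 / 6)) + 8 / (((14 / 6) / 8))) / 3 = 873 / 196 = 4.45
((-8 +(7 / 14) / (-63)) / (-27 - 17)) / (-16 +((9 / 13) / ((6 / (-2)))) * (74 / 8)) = -13117 / 1306998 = -0.01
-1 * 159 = -159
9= 9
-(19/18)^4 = -130321/104976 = -1.24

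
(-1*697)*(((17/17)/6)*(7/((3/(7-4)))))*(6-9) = 4879/2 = 2439.50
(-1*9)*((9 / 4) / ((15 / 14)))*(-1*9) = 1701 / 10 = 170.10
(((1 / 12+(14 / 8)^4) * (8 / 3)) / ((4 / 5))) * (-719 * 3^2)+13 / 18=-235122953 / 1152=-204099.79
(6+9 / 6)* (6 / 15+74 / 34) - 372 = -11991 / 34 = -352.68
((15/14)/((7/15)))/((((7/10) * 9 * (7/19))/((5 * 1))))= 11875/2401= 4.95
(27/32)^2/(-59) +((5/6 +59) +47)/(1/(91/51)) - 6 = 1706489423/9243648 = 184.61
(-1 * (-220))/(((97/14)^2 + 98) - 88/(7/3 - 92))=11599280/7749717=1.50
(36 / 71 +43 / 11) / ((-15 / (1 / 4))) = -3449 / 46860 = -0.07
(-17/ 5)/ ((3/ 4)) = -68/ 15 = -4.53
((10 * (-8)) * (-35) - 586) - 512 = 1702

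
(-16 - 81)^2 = 9409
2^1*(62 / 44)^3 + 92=519599 / 5324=97.60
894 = 894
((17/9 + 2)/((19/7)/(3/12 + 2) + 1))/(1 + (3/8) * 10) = 980/2641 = 0.37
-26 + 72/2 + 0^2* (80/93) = 10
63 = 63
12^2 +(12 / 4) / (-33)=1583 / 11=143.91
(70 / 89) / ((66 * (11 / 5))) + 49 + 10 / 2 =1744753 / 32307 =54.01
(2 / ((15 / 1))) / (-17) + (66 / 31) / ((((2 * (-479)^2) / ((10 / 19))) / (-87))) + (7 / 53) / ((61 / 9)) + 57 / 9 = 706883264144956 / 111412060586835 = 6.34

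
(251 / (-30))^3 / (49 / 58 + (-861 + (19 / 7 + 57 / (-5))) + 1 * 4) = 3210089953 / 4740192900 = 0.68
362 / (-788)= -0.46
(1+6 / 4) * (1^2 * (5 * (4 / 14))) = 25 / 7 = 3.57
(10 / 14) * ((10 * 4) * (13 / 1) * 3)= 7800 / 7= 1114.29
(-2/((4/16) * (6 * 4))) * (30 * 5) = -50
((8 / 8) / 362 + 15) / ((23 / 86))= 233533 / 4163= 56.10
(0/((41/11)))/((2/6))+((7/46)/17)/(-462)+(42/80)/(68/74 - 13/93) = 133193839/197673960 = 0.67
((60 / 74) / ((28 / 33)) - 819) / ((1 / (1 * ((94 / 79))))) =-973.37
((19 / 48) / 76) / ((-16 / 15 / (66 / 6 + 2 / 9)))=-505 / 9216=-0.05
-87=-87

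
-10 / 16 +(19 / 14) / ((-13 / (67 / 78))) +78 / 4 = 533353 / 28392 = 18.79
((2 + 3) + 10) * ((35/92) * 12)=1575/23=68.48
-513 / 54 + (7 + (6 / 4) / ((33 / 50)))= -0.23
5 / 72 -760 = -54715 / 72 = -759.93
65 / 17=3.82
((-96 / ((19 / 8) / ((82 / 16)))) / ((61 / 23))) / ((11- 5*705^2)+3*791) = 90528 / 2877496819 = 0.00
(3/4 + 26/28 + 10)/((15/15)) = 11.68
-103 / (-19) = 103 / 19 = 5.42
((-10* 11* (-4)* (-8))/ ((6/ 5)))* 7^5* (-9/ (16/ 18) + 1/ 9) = 13329631700/ 27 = 493690062.96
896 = 896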